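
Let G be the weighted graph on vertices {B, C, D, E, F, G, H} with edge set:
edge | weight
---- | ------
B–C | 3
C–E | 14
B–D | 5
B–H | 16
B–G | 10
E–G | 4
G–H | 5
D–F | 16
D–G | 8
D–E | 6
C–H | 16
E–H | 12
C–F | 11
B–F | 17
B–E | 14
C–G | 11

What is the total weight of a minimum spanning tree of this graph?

34

Kruskal's algorithm — process edges by increasing weight (ties by edge label):
B–C (3): add — endpoints in different components.
E–G (4): add — endpoints in different components.
B–D (5): add — endpoints in different components.
G–H (5): add — endpoints in different components.
D–E (6): add — endpoints in different components.
D–G (8): skip — D and G already connected.
B–G (10): skip — B and G already connected.
C–F (11): add — endpoints in different components.
MST edges: B–C, E–G, B–D, G–H, D–E, C–F; total weight 3+4+5+5+6+11 = 34.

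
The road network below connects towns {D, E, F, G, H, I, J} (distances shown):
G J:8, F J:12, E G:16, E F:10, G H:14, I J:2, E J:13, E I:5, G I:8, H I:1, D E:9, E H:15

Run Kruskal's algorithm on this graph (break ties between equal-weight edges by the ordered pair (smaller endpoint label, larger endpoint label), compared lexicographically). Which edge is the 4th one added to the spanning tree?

Kruskal: consider edges lightest-first.
H I (1): add. Components now {D} {E} {F} {G} {H,I} {J}
I J (2): add. Components now {D} {E} {F} {G} {H,I,J}
E I (5): add. Components now {D} {E,H,I,J} {F} {G}
G I (8): add. Components now {D} {E,G,H,I,J} {F}
G J (8): skip — G and J already connected.
D E (9): add. Components now {D,E,G,H,I,J} {F}
E F (10): add. Components now {D,E,F,G,H,I,J}
The 4th edge added is G I.

G-I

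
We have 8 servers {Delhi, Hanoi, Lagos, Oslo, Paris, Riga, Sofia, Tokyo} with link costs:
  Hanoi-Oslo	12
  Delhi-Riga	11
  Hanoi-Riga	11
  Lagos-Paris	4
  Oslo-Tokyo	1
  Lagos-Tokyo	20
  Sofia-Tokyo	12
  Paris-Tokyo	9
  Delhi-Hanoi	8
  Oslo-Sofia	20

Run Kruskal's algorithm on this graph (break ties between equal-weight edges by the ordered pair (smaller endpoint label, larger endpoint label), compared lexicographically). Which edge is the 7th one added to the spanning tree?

Sofia-Tokyo

Kruskal: consider edges lightest-first.
Oslo-Tokyo (1): add — endpoints in different components.
Lagos-Paris (4): add — endpoints in different components.
Delhi-Hanoi (8): add — endpoints in different components.
Paris-Tokyo (9): add — endpoints in different components.
Delhi-Riga (11): add — endpoints in different components.
Hanoi-Riga (11): skip — Riga and Hanoi already connected.
Hanoi-Oslo (12): add — endpoints in different components.
Sofia-Tokyo (12): add — endpoints in different components.
The 7th edge added is Sofia-Tokyo.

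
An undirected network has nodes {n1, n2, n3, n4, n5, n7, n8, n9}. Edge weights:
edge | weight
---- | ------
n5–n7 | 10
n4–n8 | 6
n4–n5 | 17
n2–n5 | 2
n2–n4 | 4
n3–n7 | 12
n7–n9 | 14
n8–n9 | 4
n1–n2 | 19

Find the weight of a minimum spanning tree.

57

Prim's algorithm from n1:
Step 1: frontier [n1–n2 19] → take n1–n2 (19); add n2.
Step 2: frontier [n2–n5 2, n2–n4 4] → take n2–n5 (2); add n5.
Step 3: frontier [n2–n4 4, n5–n7 10, n4–n5 17] → take n2–n4 (4); add n4.
Step 4: frontier [n4–n8 6, n5–n7 10] → take n4–n8 (6); add n8.
Step 5: frontier [n5–n7 10, n8–n9 4] → take n8–n9 (4); add n9.
Step 6: frontier [n5–n7 10, n7–n9 14] → take n5–n7 (10); add n7.
Step 7: frontier [n3–n7 12] → take n3–n7 (12); add n3.
MST edges: n1–n2, n2–n5, n2–n4, n4–n8, n8–n9, n5–n7, n3–n7; total weight 19+2+4+6+4+10+12 = 57.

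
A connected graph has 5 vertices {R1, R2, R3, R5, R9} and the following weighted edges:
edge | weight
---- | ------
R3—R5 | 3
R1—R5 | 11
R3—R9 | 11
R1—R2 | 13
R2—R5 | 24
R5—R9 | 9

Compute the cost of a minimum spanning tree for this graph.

Prim, starting at R5.
Step 1: cheapest edge leaving the tree is R3—R5 (3); add R3.
Step 2: cheapest edge leaving the tree is R5—R9 (9); add R9.
Step 3: cheapest edge leaving the tree is R1—R5 (11); add R1.
Step 4: cheapest edge leaving the tree is R1—R2 (13); add R2.
MST edges: R3—R5, R5—R9, R1—R5, R1—R2; total weight 3+9+11+13 = 36.

36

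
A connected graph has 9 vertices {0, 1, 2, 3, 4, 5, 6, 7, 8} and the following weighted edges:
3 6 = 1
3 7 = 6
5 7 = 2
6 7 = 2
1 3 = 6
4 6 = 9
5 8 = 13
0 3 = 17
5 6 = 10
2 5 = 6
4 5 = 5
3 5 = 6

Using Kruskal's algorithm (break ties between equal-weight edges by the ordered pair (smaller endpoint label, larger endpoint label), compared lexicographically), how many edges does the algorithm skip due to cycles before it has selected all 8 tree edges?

4

Sort edges by weight, then run Kruskal:
3 6 (1): add — endpoints in different components.
5 7 (2): add — endpoints in different components.
6 7 (2): add — endpoints in different components.
4 5 (5): add — endpoints in different components.
1 3 (6): add — endpoints in different components.
2 5 (6): add — endpoints in different components.
3 5 (6): skip — 3 and 5 already connected.
3 7 (6): skip — 3 and 7 already connected.
4 6 (9): skip — 4 and 6 already connected.
5 6 (10): skip — 5 and 6 already connected.
5 8 (13): add — endpoints in different components.
0 3 (17): add — endpoints in different components.
Edges rejected before the tree was complete: 4.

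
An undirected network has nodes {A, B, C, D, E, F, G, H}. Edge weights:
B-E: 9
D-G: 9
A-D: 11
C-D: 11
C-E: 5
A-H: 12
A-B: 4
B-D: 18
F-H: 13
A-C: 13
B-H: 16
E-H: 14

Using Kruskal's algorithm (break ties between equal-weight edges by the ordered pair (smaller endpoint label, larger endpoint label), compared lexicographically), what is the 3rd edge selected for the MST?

B-E

Sort edges by weight, then run Kruskal:
A-B (4): add — endpoints in different components.
C-E (5): add — endpoints in different components.
B-E (9): add — endpoints in different components.
D-G (9): add — endpoints in different components.
A-D (11): add — endpoints in different components.
C-D (11): skip — C and D already connected.
A-H (12): add — endpoints in different components.
A-C (13): skip — A and C already connected.
F-H (13): add — endpoints in different components.
The 3rd edge added is B-E.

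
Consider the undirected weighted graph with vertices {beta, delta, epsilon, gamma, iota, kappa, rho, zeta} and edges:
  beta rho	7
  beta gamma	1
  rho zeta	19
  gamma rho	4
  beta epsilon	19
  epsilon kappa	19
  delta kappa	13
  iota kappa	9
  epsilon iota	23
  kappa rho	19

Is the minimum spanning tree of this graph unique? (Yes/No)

No

Kruskal's algorithm — process edges by increasing weight (ties by edge label):
beta gamma (1): add — endpoints in different components.
gamma rho (4): add — endpoints in different components.
beta rho (7): skip — beta and rho already connected.
iota kappa (9): add — endpoints in different components.
delta kappa (13): add — endpoints in different components.
beta epsilon (19): add — endpoints in different components.
epsilon kappa (19): add — endpoints in different components.
kappa rho (19): skip — rho and kappa already connected.
rho zeta (19): add — endpoints in different components.
Non-tree edge kappa rho has weight 19, equal to the heaviest edge on its tree cycle — swapping gives another MST of the same weight. Not unique.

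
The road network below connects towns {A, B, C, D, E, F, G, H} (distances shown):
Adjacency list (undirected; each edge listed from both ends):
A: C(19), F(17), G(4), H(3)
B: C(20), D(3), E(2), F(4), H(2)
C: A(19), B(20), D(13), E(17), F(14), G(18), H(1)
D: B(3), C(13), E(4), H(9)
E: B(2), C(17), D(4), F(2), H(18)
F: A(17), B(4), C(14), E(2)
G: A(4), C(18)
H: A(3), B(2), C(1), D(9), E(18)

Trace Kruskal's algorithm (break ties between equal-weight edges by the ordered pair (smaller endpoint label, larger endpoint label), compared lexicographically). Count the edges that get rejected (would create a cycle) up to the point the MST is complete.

Kruskal's algorithm — process edges by increasing weight (ties by edge label):
C-H (1): add — endpoints in different components.
B-E (2): add — endpoints in different components.
B-H (2): add — endpoints in different components.
E-F (2): add — endpoints in different components.
A-H (3): add — endpoints in different components.
B-D (3): add — endpoints in different components.
A-G (4): add — endpoints in different components.
Edges rejected before the tree was complete: 0.

0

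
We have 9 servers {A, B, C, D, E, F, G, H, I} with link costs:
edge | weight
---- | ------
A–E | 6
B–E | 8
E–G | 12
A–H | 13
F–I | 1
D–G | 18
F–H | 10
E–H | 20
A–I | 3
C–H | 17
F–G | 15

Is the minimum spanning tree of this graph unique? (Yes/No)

Yes

Sort edges by weight, then run Kruskal:
F–I (1): add — endpoints in different components.
A–I (3): add — endpoints in different components.
A–E (6): add — endpoints in different components.
B–E (8): add — endpoints in different components.
F–H (10): add — endpoints in different components.
E–G (12): add — endpoints in different components.
A–H (13): skip — A and H already connected.
F–G (15): skip — F and G already connected.
C–H (17): add — endpoints in different components.
D–G (18): add — endpoints in different components.
Every non-tree edge has weight strictly greater than the heaviest edge on the tree path between its endpoints, so the MST is unique.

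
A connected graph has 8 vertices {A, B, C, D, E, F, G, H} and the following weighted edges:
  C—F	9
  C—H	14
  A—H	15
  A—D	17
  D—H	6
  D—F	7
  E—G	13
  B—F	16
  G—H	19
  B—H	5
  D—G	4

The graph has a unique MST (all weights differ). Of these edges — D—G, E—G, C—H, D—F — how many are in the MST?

Kruskal's algorithm — process edges by increasing weight (ties by edge label):
D—G (4): add — endpoints in different components.
B—H (5): add — endpoints in different components.
D—H (6): add — endpoints in different components.
D—F (7): add — endpoints in different components.
C—F (9): add — endpoints in different components.
E—G (13): add — endpoints in different components.
C—H (14): skip — C and H already connected.
A—H (15): add — endpoints in different components.
MST edge set: {D—G, B—H, D—H, D—F, C—F, E—G, A—H}.
Of the listed edges, {D—G, E—G, D—F} are in the MST → 3.

3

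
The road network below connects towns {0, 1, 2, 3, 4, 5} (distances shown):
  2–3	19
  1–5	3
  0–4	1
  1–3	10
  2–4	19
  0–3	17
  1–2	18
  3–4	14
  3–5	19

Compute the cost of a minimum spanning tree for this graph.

Prim's algorithm from 2:
Step 1: cheapest edge leaving the tree is 1–2 (18); add 1.
Step 2: cheapest edge leaving the tree is 1–5 (3); add 5.
Step 3: cheapest edge leaving the tree is 1–3 (10); add 3.
Step 4: cheapest edge leaving the tree is 3–4 (14); add 4.
Step 5: cheapest edge leaving the tree is 0–4 (1); add 0.
MST edges: 1–2, 1–5, 1–3, 3–4, 0–4; total weight 18+3+10+14+1 = 46.

46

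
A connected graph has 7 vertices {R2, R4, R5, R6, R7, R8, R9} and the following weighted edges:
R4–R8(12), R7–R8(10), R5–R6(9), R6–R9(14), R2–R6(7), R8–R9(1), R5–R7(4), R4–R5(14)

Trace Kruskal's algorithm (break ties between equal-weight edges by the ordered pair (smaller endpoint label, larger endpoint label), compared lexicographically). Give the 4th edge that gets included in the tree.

R5-R6

Kruskal's algorithm — process edges by increasing weight (ties by edge label):
R8–R9 (1): add. Components now {R2} {R8,R9} {R7} {R5} {R6} {R4}
R5–R7 (4): add. Components now {R2} {R8,R9} {R5,R7} {R6} {R4}
R2–R6 (7): add. Components now {R2,R6} {R8,R9} {R5,R7} {R4}
R5–R6 (9): add. Components now {R2,R5,R6,R7} {R8,R9} {R4}
R7–R8 (10): add. Components now {R2,R5,R6,R7,R8,R9} {R4}
R4–R8 (12): add. Components now {R2,R4,R5,R6,R7,R8,R9}
The 4th edge added is R5–R6.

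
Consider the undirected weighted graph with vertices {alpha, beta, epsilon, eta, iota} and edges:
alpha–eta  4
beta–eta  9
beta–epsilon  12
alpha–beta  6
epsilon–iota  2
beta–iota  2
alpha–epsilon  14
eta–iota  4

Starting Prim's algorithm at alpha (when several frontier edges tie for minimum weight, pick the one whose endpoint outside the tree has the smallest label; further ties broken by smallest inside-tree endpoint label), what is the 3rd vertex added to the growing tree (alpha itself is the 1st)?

Prim's algorithm from alpha:
Step 1: frontier [alpha–eta 4, alpha–beta 6, alpha–epsilon 14] → take alpha–eta (4); add eta.
Step 2: frontier [alpha–beta 6, alpha–epsilon 14, eta–iota 4, beta–eta 9] → take eta–iota (4); add iota.
Step 3: frontier [alpha–beta 6, alpha–epsilon 14, beta–eta 9, beta–iota 2, epsilon–iota 2] → take beta–iota (2); add beta.
Step 4: frontier [alpha–epsilon 14, beta–epsilon 12, epsilon–iota 2] → take epsilon–iota (2); add epsilon.
Vertex order: alpha, eta, iota, beta, epsilon. The 3rd vertex is iota.

iota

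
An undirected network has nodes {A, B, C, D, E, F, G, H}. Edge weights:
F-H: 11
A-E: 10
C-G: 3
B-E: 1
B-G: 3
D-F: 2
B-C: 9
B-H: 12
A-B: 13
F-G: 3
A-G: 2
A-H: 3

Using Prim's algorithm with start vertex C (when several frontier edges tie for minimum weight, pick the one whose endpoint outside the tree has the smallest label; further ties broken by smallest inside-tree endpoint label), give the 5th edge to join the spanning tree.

Prim's algorithm from C:
Step 1: frontier [C-G 3, B-C 9] → take C-G (3); add G.
Step 2: frontier [B-C 9, A-G 2, B-G 3, F-G 3] → take A-G (2); add A.
Step 3: frontier [A-H 3, A-E 10, A-B 13, B-C 9, B-G 3, F-G 3] → take B-G (3); add B.
Step 4: frontier [A-H 3, A-E 10, B-E 1, B-H 12, F-G 3] → take B-E (1); add E.
Step 5: frontier [A-H 3, B-H 12, F-G 3] → take F-G (3); add F.
Step 6: frontier [A-H 3, B-H 12, D-F 2, F-H 11] → take D-F (2); add D.
Step 7: frontier [A-H 3, B-H 12, F-H 11] → take A-H (3); add H.
The 5th edge added is F-G.

F-G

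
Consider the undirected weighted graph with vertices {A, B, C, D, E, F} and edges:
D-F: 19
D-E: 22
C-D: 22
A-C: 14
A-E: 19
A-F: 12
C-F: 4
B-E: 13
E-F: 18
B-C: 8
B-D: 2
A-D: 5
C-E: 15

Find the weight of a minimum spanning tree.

32

Prim, starting at B.
Step 1: cheapest edge leaving the tree is B-D (2); add D.
Step 2: cheapest edge leaving the tree is A-D (5); add A.
Step 3: cheapest edge leaving the tree is B-C (8); add C.
Step 4: cheapest edge leaving the tree is C-F (4); add F.
Step 5: cheapest edge leaving the tree is B-E (13); add E.
MST edges: B-D, A-D, B-C, C-F, B-E; total weight 2+5+8+4+13 = 32.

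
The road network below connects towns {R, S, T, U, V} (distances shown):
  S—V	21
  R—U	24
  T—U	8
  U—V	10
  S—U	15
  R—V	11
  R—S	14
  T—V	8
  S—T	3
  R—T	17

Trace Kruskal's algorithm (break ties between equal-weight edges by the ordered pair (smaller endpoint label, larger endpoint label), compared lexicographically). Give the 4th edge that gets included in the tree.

Kruskal: consider edges lightest-first.
S—T (3): add — endpoints in different components.
T—U (8): add — endpoints in different components.
T—V (8): add — endpoints in different components.
U—V (10): skip — U and V already connected.
R—V (11): add — endpoints in different components.
The 4th edge added is R—V.

R-V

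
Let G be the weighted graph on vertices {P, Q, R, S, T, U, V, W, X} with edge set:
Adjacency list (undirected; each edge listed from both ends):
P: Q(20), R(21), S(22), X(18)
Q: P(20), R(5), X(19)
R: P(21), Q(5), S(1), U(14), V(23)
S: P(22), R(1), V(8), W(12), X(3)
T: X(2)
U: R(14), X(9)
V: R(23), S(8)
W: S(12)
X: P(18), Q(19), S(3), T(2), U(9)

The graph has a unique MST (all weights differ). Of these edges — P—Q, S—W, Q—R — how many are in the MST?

2

Sort edges by weight, then run Kruskal:
R—S (1): add — endpoints in different components.
T—X (2): add — endpoints in different components.
S—X (3): add — endpoints in different components.
Q—R (5): add — endpoints in different components.
S—V (8): add — endpoints in different components.
U—X (9): add — endpoints in different components.
S—W (12): add — endpoints in different components.
R—U (14): skip — U and R already connected.
P—X (18): add — endpoints in different components.
MST edge set: {R—S, T—X, S—X, Q—R, S—V, U—X, S—W, P—X}.
Of the listed edges, {S—W, Q—R} are in the MST → 2.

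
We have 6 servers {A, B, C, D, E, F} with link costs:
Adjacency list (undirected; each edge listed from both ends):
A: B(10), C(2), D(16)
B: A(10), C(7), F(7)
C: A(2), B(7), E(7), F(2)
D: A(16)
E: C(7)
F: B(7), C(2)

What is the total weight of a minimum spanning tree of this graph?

Sort edges by weight, then run Kruskal:
A—C (2): add. Components now {A,C} {B} {D} {E} {F}
C—F (2): add. Components now {A,C,F} {B} {D} {E}
B—C (7): add. Components now {A,B,C,F} {D} {E}
B—F (7): skip — B and F already connected.
C—E (7): add. Components now {A,B,C,E,F} {D}
A—B (10): skip — A and B already connected.
A—D (16): add. Components now {A,B,C,D,E,F}
MST edges: A—C, C—F, B—C, C—E, A—D; total weight 2+2+7+7+16 = 34.

34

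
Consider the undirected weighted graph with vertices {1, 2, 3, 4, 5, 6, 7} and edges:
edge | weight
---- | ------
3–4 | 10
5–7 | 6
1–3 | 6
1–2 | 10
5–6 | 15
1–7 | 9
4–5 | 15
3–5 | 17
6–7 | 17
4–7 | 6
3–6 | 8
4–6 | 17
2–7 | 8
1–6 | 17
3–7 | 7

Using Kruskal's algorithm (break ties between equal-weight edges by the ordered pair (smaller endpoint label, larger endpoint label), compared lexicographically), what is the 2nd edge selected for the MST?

Sort edges by weight, then run Kruskal:
1–3 (6): add. Components now {1,3} {2} {4} {5} {6} {7}
4–7 (6): add. Components now {1,3} {2} {4,7} {5} {6}
5–7 (6): add. Components now {1,3} {2} {4,5,7} {6}
3–7 (7): add. Components now {1,3,4,5,7} {2} {6}
2–7 (8): add. Components now {1,2,3,4,5,7} {6}
3–6 (8): add. Components now {1,2,3,4,5,6,7}
The 2nd edge added is 4–7.

4-7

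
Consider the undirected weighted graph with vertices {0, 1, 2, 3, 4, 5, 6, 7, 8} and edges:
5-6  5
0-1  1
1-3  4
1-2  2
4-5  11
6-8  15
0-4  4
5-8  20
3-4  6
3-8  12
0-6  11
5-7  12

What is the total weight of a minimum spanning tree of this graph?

Prim, starting at 8.
Step 1: cheapest edge leaving the tree is 3-8 (12); add 3.
Step 2: cheapest edge leaving the tree is 1-3 (4); add 1.
Step 3: cheapest edge leaving the tree is 0-1 (1); add 0.
Step 4: cheapest edge leaving the tree is 1-2 (2); add 2.
Step 5: cheapest edge leaving the tree is 0-4 (4); add 4.
Step 6: cheapest edge leaving the tree is 4-5 (11); add 5.
Step 7: cheapest edge leaving the tree is 5-6 (5); add 6.
Step 8: cheapest edge leaving the tree is 5-7 (12); add 7.
MST edges: 3-8, 1-3, 0-1, 1-2, 0-4, 4-5, 5-6, 5-7; total weight 12+4+1+2+4+11+5+12 = 51.

51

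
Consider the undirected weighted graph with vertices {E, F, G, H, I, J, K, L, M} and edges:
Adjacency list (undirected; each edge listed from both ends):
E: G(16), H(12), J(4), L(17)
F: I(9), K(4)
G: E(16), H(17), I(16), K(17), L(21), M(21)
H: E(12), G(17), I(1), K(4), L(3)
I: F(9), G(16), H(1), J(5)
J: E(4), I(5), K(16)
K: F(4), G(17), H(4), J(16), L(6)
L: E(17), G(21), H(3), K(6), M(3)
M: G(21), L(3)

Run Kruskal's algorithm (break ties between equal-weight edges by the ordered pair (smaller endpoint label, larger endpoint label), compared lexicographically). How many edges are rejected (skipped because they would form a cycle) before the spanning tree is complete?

Kruskal's algorithm — process edges by increasing weight (ties by edge label):
H—I (1): add — endpoints in different components.
H—L (3): add — endpoints in different components.
L—M (3): add — endpoints in different components.
E—J (4): add — endpoints in different components.
F—K (4): add — endpoints in different components.
H—K (4): add — endpoints in different components.
I—J (5): add — endpoints in different components.
K—L (6): skip — K and L already connected.
F—I (9): skip — F and I already connected.
E—H (12): skip — E and H already connected.
E—G (16): add — endpoints in different components.
Edges rejected before the tree was complete: 3.

3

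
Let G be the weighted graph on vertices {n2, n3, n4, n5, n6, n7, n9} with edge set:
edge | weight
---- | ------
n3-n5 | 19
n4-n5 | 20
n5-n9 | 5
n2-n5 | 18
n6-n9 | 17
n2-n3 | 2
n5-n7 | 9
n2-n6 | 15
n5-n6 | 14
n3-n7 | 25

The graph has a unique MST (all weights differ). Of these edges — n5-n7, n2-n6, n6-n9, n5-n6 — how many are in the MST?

3

Sort edges by weight, then run Kruskal:
n2-n3 (2): add — endpoints in different components.
n5-n9 (5): add — endpoints in different components.
n5-n7 (9): add — endpoints in different components.
n5-n6 (14): add — endpoints in different components.
n2-n6 (15): add — endpoints in different components.
n6-n9 (17): skip — n9 and n6 already connected.
n2-n5 (18): skip — n2 and n5 already connected.
n3-n5 (19): skip — n3 and n5 already connected.
n4-n5 (20): add — endpoints in different components.
MST edge set: {n2-n3, n5-n9, n5-n7, n5-n6, n2-n6, n4-n5}.
Of the listed edges, {n5-n7, n2-n6, n5-n6} are in the MST → 3.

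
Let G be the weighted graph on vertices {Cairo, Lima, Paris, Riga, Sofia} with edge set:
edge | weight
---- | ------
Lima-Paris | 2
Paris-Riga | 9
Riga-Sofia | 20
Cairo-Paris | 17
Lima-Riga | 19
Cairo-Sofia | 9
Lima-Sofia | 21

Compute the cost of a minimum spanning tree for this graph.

37

Sort edges by weight, then run Kruskal:
Lima-Paris (2): add. Components now {Sofia} {Lima,Paris} {Cairo} {Riga}
Cairo-Sofia (9): add. Components now {Cairo,Sofia} {Lima,Paris} {Riga}
Paris-Riga (9): add. Components now {Cairo,Sofia} {Lima,Paris,Riga}
Cairo-Paris (17): add. Components now {Cairo,Lima,Paris,Riga,Sofia}
MST edges: Lima-Paris, Cairo-Sofia, Paris-Riga, Cairo-Paris; total weight 2+9+9+17 = 37.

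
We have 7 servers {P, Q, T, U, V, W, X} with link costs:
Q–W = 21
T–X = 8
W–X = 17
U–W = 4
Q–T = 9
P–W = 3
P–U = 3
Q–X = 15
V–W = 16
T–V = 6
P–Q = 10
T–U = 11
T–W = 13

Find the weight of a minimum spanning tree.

Prim, starting at Q.
Step 1: frontier [Q–T 9, P–Q 10, Q–X 15, Q–W 21] → take Q–T (9); add T.
Step 2: frontier [P–Q 10, Q–X 15, Q–W 21, T–V 6, T–X 8, T–U 11, T–W 13] → take T–V (6); add V.
Step 3: frontier [P–Q 10, Q–X 15, Q–W 21, T–X 8, T–U 11, T–W 13, V–W 16] → take T–X (8); add X.
Step 4: frontier [P–Q 10, Q–W 21, T–U 11, T–W 13, V–W 16, W–X 17] → take P–Q (10); add P.
Step 5: frontier [P–U 3, P–W 3, Q–W 21, T–U 11, T–W 13, V–W 16, W–X 17] → take P–U (3); add U.
Step 6: frontier [P–W 3, Q–W 21, T–W 13, U–W 4, V–W 16, W–X 17] → take P–W (3); add W.
MST edges: Q–T, T–V, T–X, P–Q, P–U, P–W; total weight 9+6+8+10+3+3 = 39.

39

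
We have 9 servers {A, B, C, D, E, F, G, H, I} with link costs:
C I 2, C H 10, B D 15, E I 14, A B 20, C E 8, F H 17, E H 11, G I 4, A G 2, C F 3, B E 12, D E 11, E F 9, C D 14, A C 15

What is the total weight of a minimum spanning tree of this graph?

Prim, starting at A.
Step 1: cheapest edge leaving the tree is A G (2); add G.
Step 2: cheapest edge leaving the tree is G I (4); add I.
Step 3: cheapest edge leaving the tree is C I (2); add C.
Step 4: cheapest edge leaving the tree is C F (3); add F.
Step 5: cheapest edge leaving the tree is C E (8); add E.
Step 6: cheapest edge leaving the tree is C H (10); add H.
Step 7: cheapest edge leaving the tree is D E (11); add D.
Step 8: cheapest edge leaving the tree is B E (12); add B.
MST edges: A G, G I, C I, C F, C E, C H, D E, B E; total weight 2+4+2+3+8+10+11+12 = 52.

52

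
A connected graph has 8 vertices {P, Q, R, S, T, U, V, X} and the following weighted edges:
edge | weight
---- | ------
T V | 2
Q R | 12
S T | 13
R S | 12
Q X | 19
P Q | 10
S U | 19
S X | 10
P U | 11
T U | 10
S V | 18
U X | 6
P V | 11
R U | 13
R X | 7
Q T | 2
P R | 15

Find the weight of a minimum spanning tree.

47

Prim, starting at P.
Step 1: cheapest edge leaving the tree is P Q (10); add Q.
Step 2: cheapest edge leaving the tree is Q T (2); add T.
Step 3: cheapest edge leaving the tree is T V (2); add V.
Step 4: cheapest edge leaving the tree is T U (10); add U.
Step 5: cheapest edge leaving the tree is U X (6); add X.
Step 6: cheapest edge leaving the tree is R X (7); add R.
Step 7: cheapest edge leaving the tree is S X (10); add S.
MST edges: P Q, Q T, T V, T U, U X, R X, S X; total weight 10+2+2+10+6+7+10 = 47.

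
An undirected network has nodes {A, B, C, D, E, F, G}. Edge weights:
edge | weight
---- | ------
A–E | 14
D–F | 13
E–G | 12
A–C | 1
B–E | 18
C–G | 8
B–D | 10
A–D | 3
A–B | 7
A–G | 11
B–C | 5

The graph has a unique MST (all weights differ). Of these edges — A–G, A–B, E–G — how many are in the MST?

1

Kruskal's algorithm — process edges by increasing weight (ties by edge label):
A–C (1): add. Components now {A,C} {B} {D} {E} {F} {G}
A–D (3): add. Components now {A,C,D} {B} {E} {F} {G}
B–C (5): add. Components now {A,B,C,D} {E} {F} {G}
A–B (7): skip — A and B already connected.
C–G (8): add. Components now {A,B,C,D,G} {E} {F}
B–D (10): skip — B and D already connected.
A–G (11): skip — A and G already connected.
E–G (12): add. Components now {A,B,C,D,E,G} {F}
D–F (13): add. Components now {A,B,C,D,E,F,G}
MST edge set: {A–C, A–D, B–C, C–G, E–G, D–F}.
Of the listed edges, {E–G} are in the MST → 1.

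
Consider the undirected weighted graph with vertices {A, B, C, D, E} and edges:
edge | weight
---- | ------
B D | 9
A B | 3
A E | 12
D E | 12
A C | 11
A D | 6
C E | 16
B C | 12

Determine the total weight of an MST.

32

Sort edges by weight, then run Kruskal:
A B (3): add — endpoints in different components.
A D (6): add — endpoints in different components.
B D (9): skip — B and D already connected.
A C (11): add — endpoints in different components.
A E (12): add — endpoints in different components.
MST edges: A B, A D, A C, A E; total weight 3+6+11+12 = 32.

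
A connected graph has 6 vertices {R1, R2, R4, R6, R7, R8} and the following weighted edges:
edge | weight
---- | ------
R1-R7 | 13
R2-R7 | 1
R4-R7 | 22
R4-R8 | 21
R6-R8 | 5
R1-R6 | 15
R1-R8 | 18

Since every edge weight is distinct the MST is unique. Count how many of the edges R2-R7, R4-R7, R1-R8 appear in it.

1

Kruskal's algorithm — process edges by increasing weight (ties by edge label):
R2-R7 (1): add — endpoints in different components.
R6-R8 (5): add — endpoints in different components.
R1-R7 (13): add — endpoints in different components.
R1-R6 (15): add — endpoints in different components.
R1-R8 (18): skip — R1 and R8 already connected.
R4-R8 (21): add — endpoints in different components.
MST edge set: {R2-R7, R6-R8, R1-R7, R1-R6, R4-R8}.
Of the listed edges, {R2-R7} are in the MST → 1.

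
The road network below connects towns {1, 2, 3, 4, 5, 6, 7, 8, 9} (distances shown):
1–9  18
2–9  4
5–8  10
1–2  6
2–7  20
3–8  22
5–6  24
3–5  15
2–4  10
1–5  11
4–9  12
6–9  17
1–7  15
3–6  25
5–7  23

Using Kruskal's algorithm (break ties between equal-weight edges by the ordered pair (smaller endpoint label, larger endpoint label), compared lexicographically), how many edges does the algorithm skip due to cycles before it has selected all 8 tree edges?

Kruskal's algorithm — process edges by increasing weight (ties by edge label):
2–9 (4): add — endpoints in different components.
1–2 (6): add — endpoints in different components.
2–4 (10): add — endpoints in different components.
5–8 (10): add — endpoints in different components.
1–5 (11): add — endpoints in different components.
4–9 (12): skip — 4 and 9 already connected.
1–7 (15): add — endpoints in different components.
3–5 (15): add — endpoints in different components.
6–9 (17): add — endpoints in different components.
Edges rejected before the tree was complete: 1.

1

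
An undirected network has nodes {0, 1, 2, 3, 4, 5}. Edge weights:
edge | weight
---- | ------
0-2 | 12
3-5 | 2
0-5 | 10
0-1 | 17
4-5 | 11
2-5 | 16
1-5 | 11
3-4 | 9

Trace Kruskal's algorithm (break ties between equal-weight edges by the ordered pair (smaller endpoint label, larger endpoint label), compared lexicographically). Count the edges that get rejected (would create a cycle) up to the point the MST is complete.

Kruskal: consider edges lightest-first.
3-5 (2): add — endpoints in different components.
3-4 (9): add — endpoints in different components.
0-5 (10): add — endpoints in different components.
1-5 (11): add — endpoints in different components.
4-5 (11): skip — 4 and 5 already connected.
0-2 (12): add — endpoints in different components.
Edges rejected before the tree was complete: 1.

1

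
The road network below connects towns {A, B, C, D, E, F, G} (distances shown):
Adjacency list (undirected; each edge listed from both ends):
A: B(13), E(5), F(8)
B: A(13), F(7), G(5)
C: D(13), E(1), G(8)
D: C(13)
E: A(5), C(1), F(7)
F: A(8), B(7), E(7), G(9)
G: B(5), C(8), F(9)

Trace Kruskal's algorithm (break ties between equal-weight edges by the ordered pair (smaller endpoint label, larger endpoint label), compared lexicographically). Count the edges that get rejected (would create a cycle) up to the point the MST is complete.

4

Kruskal: consider edges lightest-first.
C-E (1): add — endpoints in different components.
A-E (5): add — endpoints in different components.
B-G (5): add — endpoints in different components.
B-F (7): add — endpoints in different components.
E-F (7): add — endpoints in different components.
A-F (8): skip — A and F already connected.
C-G (8): skip — C and G already connected.
F-G (9): skip — F and G already connected.
A-B (13): skip — A and B already connected.
C-D (13): add — endpoints in different components.
Edges rejected before the tree was complete: 4.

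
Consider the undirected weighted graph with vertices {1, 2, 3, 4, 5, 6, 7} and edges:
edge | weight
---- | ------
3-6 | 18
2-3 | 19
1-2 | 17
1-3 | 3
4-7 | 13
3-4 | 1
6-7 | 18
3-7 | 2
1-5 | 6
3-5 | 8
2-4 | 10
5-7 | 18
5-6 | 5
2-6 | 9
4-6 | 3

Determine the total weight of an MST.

23

Grow the tree from 7 using Prim:
Step 1: cheapest edge leaving the tree is 3-7 (2); add 3.
Step 2: cheapest edge leaving the tree is 3-4 (1); add 4.
Step 3: cheapest edge leaving the tree is 1-3 (3); add 1.
Step 4: cheapest edge leaving the tree is 4-6 (3); add 6.
Step 5: cheapest edge leaving the tree is 5-6 (5); add 5.
Step 6: cheapest edge leaving the tree is 2-6 (9); add 2.
MST edges: 3-7, 3-4, 1-3, 4-6, 5-6, 2-6; total weight 2+1+3+3+5+9 = 23.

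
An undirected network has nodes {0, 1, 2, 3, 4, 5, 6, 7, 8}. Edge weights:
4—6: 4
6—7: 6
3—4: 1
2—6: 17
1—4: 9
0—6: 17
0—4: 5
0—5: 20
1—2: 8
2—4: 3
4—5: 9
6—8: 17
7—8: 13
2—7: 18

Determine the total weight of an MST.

49

Kruskal: consider edges lightest-first.
3—4 (1): add — endpoints in different components.
2—4 (3): add — endpoints in different components.
4—6 (4): add — endpoints in different components.
0—4 (5): add — endpoints in different components.
6—7 (6): add — endpoints in different components.
1—2 (8): add — endpoints in different components.
1—4 (9): skip — 1 and 4 already connected.
4—5 (9): add — endpoints in different components.
7—8 (13): add — endpoints in different components.
MST edges: 3—4, 2—4, 4—6, 0—4, 6—7, 1—2, 4—5, 7—8; total weight 1+3+4+5+6+8+9+13 = 49.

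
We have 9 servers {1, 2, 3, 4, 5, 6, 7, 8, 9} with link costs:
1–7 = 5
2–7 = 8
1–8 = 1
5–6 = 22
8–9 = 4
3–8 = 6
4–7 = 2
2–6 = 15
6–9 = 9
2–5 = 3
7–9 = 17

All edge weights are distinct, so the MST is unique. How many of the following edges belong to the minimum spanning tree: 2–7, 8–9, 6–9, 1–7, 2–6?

4

Kruskal's algorithm — process edges by increasing weight (ties by edge label):
1–8 (1): add — endpoints in different components.
4–7 (2): add — endpoints in different components.
2–5 (3): add — endpoints in different components.
8–9 (4): add — endpoints in different components.
1–7 (5): add — endpoints in different components.
3–8 (6): add — endpoints in different components.
2–7 (8): add — endpoints in different components.
6–9 (9): add — endpoints in different components.
MST edge set: {1–8, 4–7, 2–5, 8–9, 1–7, 3–8, 2–7, 6–9}.
Of the listed edges, {2–7, 8–9, 6–9, 1–7} are in the MST → 4.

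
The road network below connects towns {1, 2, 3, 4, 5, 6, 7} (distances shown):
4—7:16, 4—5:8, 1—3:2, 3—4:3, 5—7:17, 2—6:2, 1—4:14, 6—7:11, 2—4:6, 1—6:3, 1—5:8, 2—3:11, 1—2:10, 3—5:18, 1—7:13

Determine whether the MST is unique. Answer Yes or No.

No

Kruskal's algorithm — process edges by increasing weight (ties by edge label):
1—3 (2): add. Components now {1,3} {2} {4} {5} {6} {7}
2—6 (2): add. Components now {1,3} {2,6} {4} {5} {7}
1—6 (3): add. Components now {1,2,3,6} {4} {5} {7}
3—4 (3): add. Components now {1,2,3,4,6} {5} {7}
2—4 (6): skip — 2 and 4 already connected.
1—5 (8): add. Components now {1,2,3,4,5,6} {7}
4—5 (8): skip — 4 and 5 already connected.
1—2 (10): skip — 1 and 2 already connected.
2—3 (11): skip — 2 and 3 already connected.
6—7 (11): add. Components now {1,2,3,4,5,6,7}
Non-tree edge 4—5 has weight 8, equal to the heaviest edge on its tree cycle — swapping gives another MST of the same weight. Not unique.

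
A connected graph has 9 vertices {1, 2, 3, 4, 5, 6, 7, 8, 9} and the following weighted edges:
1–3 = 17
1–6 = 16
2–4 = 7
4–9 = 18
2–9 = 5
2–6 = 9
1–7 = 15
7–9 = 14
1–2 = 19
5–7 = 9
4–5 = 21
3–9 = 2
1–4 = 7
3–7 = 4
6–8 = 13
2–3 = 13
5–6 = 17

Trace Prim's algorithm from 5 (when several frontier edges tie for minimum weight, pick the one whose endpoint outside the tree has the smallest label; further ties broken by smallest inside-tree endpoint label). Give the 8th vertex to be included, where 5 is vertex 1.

Prim, starting at 5.
Step 1: cheapest edge leaving the tree is 5–7 (9); add 7.
Step 2: cheapest edge leaving the tree is 3–7 (4); add 3.
Step 3: cheapest edge leaving the tree is 3–9 (2); add 9.
Step 4: cheapest edge leaving the tree is 2–9 (5); add 2.
Step 5: cheapest edge leaving the tree is 2–4 (7); add 4.
Step 6: cheapest edge leaving the tree is 1–4 (7); add 1.
Step 7: cheapest edge leaving the tree is 2–6 (9); add 6.
Step 8: cheapest edge leaving the tree is 6–8 (13); add 8.
Vertex order: 5, 7, 3, 9, 2, 4, 1, 6, 8. The 8th vertex is 6.

6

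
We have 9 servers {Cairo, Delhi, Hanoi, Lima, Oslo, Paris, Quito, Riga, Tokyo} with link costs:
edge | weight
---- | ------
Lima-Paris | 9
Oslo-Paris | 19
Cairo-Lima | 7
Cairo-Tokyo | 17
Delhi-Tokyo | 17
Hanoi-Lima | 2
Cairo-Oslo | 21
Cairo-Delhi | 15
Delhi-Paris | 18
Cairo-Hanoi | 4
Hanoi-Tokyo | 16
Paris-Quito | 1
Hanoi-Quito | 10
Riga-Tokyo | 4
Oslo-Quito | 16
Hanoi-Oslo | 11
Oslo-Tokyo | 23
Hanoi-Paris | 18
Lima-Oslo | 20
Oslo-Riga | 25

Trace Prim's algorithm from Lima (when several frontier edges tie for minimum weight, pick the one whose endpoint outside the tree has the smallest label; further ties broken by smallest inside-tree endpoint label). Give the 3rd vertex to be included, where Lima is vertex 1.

Cairo

Grow the tree from Lima using Prim:
Step 1: cheapest edge leaving the tree is Hanoi-Lima (2); add Hanoi.
Step 2: cheapest edge leaving the tree is Cairo-Hanoi (4); add Cairo.
Step 3: cheapest edge leaving the tree is Lima-Paris (9); add Paris.
Step 4: cheapest edge leaving the tree is Paris-Quito (1); add Quito.
Step 5: cheapest edge leaving the tree is Hanoi-Oslo (11); add Oslo.
Step 6: cheapest edge leaving the tree is Cairo-Delhi (15); add Delhi.
Step 7: cheapest edge leaving the tree is Hanoi-Tokyo (16); add Tokyo.
Step 8: cheapest edge leaving the tree is Riga-Tokyo (4); add Riga.
Vertex order: Lima, Hanoi, Cairo, Paris, Quito, Oslo, Delhi, Tokyo, Riga. The 3rd vertex is Cairo.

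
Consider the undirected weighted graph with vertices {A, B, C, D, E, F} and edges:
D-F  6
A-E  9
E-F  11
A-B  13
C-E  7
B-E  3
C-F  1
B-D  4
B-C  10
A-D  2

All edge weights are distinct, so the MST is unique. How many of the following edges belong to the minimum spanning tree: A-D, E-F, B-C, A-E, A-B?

1

Kruskal's algorithm — process edges by increasing weight (ties by edge label):
C-F (1): add — endpoints in different components.
A-D (2): add — endpoints in different components.
B-E (3): add — endpoints in different components.
B-D (4): add — endpoints in different components.
D-F (6): add — endpoints in different components.
MST edge set: {C-F, A-D, B-E, B-D, D-F}.
Of the listed edges, {A-D} are in the MST → 1.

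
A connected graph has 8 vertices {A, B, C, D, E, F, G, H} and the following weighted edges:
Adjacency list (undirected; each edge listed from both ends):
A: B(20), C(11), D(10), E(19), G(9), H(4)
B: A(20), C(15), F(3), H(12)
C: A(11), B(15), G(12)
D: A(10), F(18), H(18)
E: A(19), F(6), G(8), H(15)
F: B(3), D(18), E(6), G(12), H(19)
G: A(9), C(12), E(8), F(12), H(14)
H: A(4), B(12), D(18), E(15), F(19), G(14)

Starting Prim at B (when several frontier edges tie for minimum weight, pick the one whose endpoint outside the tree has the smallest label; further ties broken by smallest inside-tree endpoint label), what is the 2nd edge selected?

Grow the tree from B using Prim:
Step 1: cheapest edge leaving the tree is B–F (3); add F.
Step 2: cheapest edge leaving the tree is E–F (6); add E.
Step 3: cheapest edge leaving the tree is E–G (8); add G.
Step 4: cheapest edge leaving the tree is A–G (9); add A.
Step 5: cheapest edge leaving the tree is A–H (4); add H.
Step 6: cheapest edge leaving the tree is A–D (10); add D.
Step 7: cheapest edge leaving the tree is A–C (11); add C.
The 2nd edge added is E–F.

E-F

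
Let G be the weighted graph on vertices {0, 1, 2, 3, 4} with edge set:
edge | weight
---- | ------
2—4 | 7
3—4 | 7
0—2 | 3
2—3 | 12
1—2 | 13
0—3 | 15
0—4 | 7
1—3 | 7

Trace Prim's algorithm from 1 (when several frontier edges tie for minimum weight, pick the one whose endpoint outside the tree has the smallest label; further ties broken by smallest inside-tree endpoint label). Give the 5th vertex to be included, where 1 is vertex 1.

Grow the tree from 1 using Prim:
Step 1: frontier [1—3 7, 1—2 13] → take 1—3 (7); add 3.
Step 2: frontier [1—2 13, 3—4 7, 2—3 12, 0—3 15] → take 3—4 (7); add 4.
Step 3: frontier [1—2 13, 2—3 12, 0—3 15, 0—4 7, 2—4 7] → take 0—4 (7); add 0.
Step 4: frontier [0—2 3, 1—2 13, 2—3 12, 2—4 7] → take 0—2 (3); add 2.
Vertex order: 1, 3, 4, 0, 2. The 5th vertex is 2.

2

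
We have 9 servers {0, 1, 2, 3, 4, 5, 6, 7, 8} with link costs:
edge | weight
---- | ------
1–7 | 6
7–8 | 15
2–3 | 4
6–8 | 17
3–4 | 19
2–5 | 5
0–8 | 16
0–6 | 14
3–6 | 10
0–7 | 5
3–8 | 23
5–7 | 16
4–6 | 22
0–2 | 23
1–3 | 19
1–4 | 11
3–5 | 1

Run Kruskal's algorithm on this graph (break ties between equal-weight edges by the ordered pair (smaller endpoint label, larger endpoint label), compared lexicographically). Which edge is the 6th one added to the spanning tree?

1-4

Kruskal's algorithm — process edges by increasing weight (ties by edge label):
3–5 (1): add — endpoints in different components.
2–3 (4): add — endpoints in different components.
0–7 (5): add — endpoints in different components.
2–5 (5): skip — 2 and 5 already connected.
1–7 (6): add — endpoints in different components.
3–6 (10): add — endpoints in different components.
1–4 (11): add — endpoints in different components.
0–6 (14): add — endpoints in different components.
7–8 (15): add — endpoints in different components.
The 6th edge added is 1–4.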